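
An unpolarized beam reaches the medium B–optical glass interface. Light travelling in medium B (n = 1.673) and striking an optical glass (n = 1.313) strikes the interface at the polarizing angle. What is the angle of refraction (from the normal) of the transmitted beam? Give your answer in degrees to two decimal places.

θ_t ≈ 51.87°

θ_B = arctan(n₂/n₁) = arctan(1.313/1.673) = 38.13°.
At Brewster's angle the reflected and refracted rays are perpendicular, so θ_t = 90° − θ_B = 90° − 38.13° = 51.87°.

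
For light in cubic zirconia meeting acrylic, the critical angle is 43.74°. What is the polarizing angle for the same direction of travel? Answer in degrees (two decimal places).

sin θ_c = n₂/n₁, so n₂/n₁ = sin 43.74° = 0.6914.
Brewster: tan θ_B = n₂/n₁ = 0.6914.
θ_B = arctan(0.6914) = 34.66°.

θ_B ≈ 34.66°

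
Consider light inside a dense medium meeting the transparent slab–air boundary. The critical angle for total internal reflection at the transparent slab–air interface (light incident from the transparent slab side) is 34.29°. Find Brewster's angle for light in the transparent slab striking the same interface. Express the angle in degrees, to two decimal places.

n₂/n₁ = sin θ_c = sin 34.29° = 0.5634.
tan θ_B equals the same ratio, so θ_B = arctan(0.5634) = 29.40°.

θ_B ≈ 29.40°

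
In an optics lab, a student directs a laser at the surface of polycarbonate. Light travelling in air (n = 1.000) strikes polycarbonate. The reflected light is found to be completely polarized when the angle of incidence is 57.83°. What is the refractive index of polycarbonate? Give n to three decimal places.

At Brewster's angle, tan θ_B = n₂/n₁ with n₁ on the incident side (air) and n₂ on the transmitted side (polycarbonate).
n₂ = n₁ tan θ_B = 1.000 × tan 57.83° = 1.590.

n ≈ 1.590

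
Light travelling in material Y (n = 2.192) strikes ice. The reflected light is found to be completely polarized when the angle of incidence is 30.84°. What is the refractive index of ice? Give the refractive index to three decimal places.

n ≈ 1.309

At Brewster's angle, tan θ_B = n₂/n₁ with n₁ on the incident side (material Y) and n₂ on the transmitted side (ice).
n₂ = n₁ tan θ_B = 2.192 × tan 30.84° = 1.309.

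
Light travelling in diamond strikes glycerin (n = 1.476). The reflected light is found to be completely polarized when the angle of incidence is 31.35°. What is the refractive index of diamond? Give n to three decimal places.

n ≈ 2.423

Brewster's law: tan θ_B = n₂/n₁ (light incident in diamond, refracted into glycerin).
n₁ = n₂ / tan θ_B = 1.476 / tan 31.35° = 2.423.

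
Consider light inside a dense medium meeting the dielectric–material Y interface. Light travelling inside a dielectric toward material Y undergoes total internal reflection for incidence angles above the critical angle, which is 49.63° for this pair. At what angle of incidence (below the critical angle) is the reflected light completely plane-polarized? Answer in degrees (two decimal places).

n₂/n₁ = sin θ_c = sin 49.63° = 0.7619.
tan θ_B equals the same ratio, so θ_B = arctan(0.7619) = 37.30°.

θ_B ≈ 37.30°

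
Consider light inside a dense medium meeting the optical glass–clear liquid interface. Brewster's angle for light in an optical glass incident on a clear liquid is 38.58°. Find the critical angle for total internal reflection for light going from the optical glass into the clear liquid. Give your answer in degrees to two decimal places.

θ_c ≈ 52.91°

From Brewster, n₂/n₁ = tan θ_B = tan 38.58° = 0.7977.
Then sin θ_c = n₂/n₁ = 0.7977, so θ_c = arcsin 0.7977 = 52.91°.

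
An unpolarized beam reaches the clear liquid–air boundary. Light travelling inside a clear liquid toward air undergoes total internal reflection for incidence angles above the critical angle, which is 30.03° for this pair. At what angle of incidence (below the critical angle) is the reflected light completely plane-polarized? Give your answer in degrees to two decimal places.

θ_B ≈ 26.59°

sin θ_c = n₂/n₁, so n₂/n₁ = sin 30.03° = 0.5005.
Brewster: tan θ_B = n₂/n₁ = 0.5005.
θ_B = arctan(0.5005) = 26.59°.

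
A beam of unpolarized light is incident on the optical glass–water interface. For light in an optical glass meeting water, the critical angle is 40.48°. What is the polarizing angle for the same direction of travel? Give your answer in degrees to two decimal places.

sin θ_c = n₂/n₁, so n₂/n₁ = sin 40.48° = 0.6492.
Brewster: tan θ_B = n₂/n₁ = 0.6492.
θ_B = arctan(0.6492) = 32.99°.

θ_B ≈ 32.99°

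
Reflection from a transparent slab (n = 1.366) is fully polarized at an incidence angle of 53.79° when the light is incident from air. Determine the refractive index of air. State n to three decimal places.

n ≈ 1.000

Brewster's law: tan θ_B = n₂/n₁ (light incident in air, refracted into a transparent slab).
n₁ = n₂ / tan θ_B = 1.366 / tan 53.79° = 1.000.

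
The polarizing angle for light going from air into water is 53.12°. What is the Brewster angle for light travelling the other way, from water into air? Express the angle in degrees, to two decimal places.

θ_B' ≈ 36.88°

Reversing the direction swaps n₁ and n₂, so tan θ_B' = 1/tan θ_B and θ_B' = 90° − θ_B.
Hence θ_B' = 90° − 53.12° = 36.88°.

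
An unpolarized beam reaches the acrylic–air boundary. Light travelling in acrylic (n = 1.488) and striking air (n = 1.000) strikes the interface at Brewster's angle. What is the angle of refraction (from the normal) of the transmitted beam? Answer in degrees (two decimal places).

θ_t ≈ 56.10°

First find Brewster's angle: tan θ_B = 1.000/1.488 = 0.6720, giving θ_B = 33.90°.
Since θ_B + θ_t = 90° at Brewster incidence, θ_t = 90° − 33.90° = 56.10°.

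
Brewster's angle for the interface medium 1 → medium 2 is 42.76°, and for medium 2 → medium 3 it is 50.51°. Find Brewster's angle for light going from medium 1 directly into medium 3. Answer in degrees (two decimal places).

θ_B ≈ 48.29°

tan θ_B(1→2) = n₂/n₁ = tan 42.76° = 0.9247.
tan θ_B(2→3) = n₃/n₂ = tan 50.51° = 1.2135.
n₃/n₁ = 1.1222. Then tan θ_B(1→3) = n₃/n₁, so θ_B(1→3) = arctan(1.1222) = 48.29°.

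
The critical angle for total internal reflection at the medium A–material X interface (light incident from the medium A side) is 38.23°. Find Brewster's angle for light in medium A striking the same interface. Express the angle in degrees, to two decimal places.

sin θ_c = n₂/n₁, so n₂/n₁ = sin 38.23° = 0.6188.
Brewster: tan θ_B = n₂/n₁ = 0.6188.
θ_B = arctan(0.6188) = 31.75°.

θ_B ≈ 31.75°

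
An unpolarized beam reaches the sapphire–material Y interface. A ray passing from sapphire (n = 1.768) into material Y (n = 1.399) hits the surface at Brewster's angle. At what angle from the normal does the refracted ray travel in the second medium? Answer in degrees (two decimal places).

θ_t ≈ 51.65°

First find Brewster's angle: tan θ_B = 1.399/1.768 = 0.7913, giving θ_B = 38.35°.
The refracted ray is perpendicular to the reflected ray, so θ_t = 90° − θ_B = 51.65°.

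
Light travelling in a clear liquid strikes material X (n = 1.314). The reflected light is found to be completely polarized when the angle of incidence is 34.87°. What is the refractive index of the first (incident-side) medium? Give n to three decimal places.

At Brewster's angle, tan θ_B = n₂/n₁ with n₁ on the incident side (a clear liquid) and n₂ on the transmitted side (material X).
n₁ = n₂ / tan θ_B = 1.314 / tan 34.87° = 1.886.

n ≈ 1.886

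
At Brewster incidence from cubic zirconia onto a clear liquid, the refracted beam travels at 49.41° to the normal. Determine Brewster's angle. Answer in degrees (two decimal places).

Since the reflected and refracted rays are at right angles at the polarizing angle, θ_B + θ_t = 90°.
θ_B = 90° − 49.41° = 40.59°.

θ_B ≈ 40.59°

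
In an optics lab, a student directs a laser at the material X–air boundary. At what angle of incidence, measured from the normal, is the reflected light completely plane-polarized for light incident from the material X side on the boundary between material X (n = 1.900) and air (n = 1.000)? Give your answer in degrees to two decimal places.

At Brewster's angle the reflected and refracted rays are perpendicular, which with Snell's law gives tan θ_B = n₂/n₁.
Brewster's condition: tan θ_B = n₂/n₁ = 1.000/1.900 = 0.5263.
θ_B = arctan(0.5263) = 27.76°.

θ_B ≈ 27.76°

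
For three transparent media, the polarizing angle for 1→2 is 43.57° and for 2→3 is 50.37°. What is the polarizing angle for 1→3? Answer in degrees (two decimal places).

tan θ_B(1→2) = n₂/n₁ = tan 43.57° = 0.9513.
tan θ_B(2→3) = n₃/n₂ = tan 50.37° = 1.2075.
So n₃/n₁ = (n₂/n₁)(n₃/n₂) = 0.9513 × 1.2075 = 1.1487.
θ_B(1→3) = arctan(1.1487) = 48.96°.

θ_B ≈ 48.96°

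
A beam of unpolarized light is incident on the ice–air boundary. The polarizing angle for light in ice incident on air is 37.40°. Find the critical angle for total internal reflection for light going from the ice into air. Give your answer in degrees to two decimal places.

n₂/n₁ = tan 37.40° = 0.7646; the critical angle satisfies sin θ_c = n₂/n₁.
θ_c = arcsin(0.7646) = 49.87°.

θ_c ≈ 49.87°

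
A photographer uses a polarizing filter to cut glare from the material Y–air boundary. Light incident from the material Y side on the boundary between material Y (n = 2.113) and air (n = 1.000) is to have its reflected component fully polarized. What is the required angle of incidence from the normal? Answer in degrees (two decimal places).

Brewster's condition: tan θ_B = n₂/n₁ = 1.000/2.113 = 0.4733. Taking the arctangent, θ_B = 25.33°.

θ_B ≈ 25.33°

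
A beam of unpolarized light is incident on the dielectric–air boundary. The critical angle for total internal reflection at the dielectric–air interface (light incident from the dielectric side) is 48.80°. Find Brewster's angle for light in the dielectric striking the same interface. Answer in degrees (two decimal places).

At the critical angle sin θ_c = n₂/n₁, giving n₂/n₁ = sin 48.80° = 0.7524.
Then tan θ_B = n₂/n₁ = 0.7524, so θ_B = arctan 0.7524 = 36.96°.

θ_B ≈ 36.96°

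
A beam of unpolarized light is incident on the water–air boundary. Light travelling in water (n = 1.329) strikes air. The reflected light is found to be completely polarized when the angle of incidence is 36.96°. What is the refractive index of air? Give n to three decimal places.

n ≈ 1.000

At the polarizing angle, tan θ_B = n₂/n₁ with n₁ on the incident side (water) and n₂ on the transmitted side (air).
n₂ = n₁ tan θ_B = 1.329 × tan 36.96° = 1.000.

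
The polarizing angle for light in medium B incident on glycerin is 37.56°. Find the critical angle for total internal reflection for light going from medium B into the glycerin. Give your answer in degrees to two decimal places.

θ_c ≈ 50.26°

n₂/n₁ = tan 37.56° = 0.7690; the critical angle satisfies sin θ_c = n₂/n₁.
θ_c = arcsin(0.7690) = 50.26°.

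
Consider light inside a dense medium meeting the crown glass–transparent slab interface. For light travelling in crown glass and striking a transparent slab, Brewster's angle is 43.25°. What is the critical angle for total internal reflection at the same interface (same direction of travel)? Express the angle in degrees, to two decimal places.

θ_c ≈ 70.17°

From Brewster, n₂/n₁ = tan θ_B = tan 43.25° = 0.9407.
Then sin θ_c = n₂/n₁ = 0.9407, so θ_c = arcsin 0.9407 = 70.17°.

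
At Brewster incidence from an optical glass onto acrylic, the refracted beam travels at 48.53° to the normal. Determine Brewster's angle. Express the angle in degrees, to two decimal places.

Since the reflected and refracted rays are at right angles at the polarizing angle, θ_B + θ_t = 90°.
So θ_B = 90° − θ_t = 90° − 48.53° = 41.47°.

θ_B ≈ 41.47°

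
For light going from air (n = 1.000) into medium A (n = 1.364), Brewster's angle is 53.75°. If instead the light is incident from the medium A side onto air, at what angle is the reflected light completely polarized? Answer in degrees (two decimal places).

θ_B' ≈ 36.25°

tan θ_B' = n₁/n₂ = 1/tan θ_B, so θ_B' = 90° − θ_B.
θ_B' = 90° − 53.75° = 36.25°.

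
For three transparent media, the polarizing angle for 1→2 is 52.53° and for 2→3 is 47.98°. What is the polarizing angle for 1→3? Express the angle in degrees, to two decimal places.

θ_B ≈ 55.37°

n₂/n₁ = tan 52.53° = 1.3046 and n₃/n₂ = tan 47.98° = 1.1098.
Multiplying, n₃/n₁ = 1.3046 × 1.1098 = 1.4479, and θ_B(1→3) = arctan 1.4479 = 55.37°.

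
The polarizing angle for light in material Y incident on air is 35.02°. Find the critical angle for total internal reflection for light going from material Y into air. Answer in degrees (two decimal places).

θ_c ≈ 44.49°

tan θ_B = n₂/n₁ = tan 35.02° = 0.7007.
Total internal reflection: sin θ_c = n₂/n₁ = 0.7007.
θ_c = arcsin(0.7007) = 44.49°.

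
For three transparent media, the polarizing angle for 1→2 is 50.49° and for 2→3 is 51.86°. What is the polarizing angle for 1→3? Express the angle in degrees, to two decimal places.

tan θ_B(1→2) = n₂/n₁ = tan 50.49° = 1.2127.
tan θ_B(2→3) = n₃/n₂ = tan 51.86° = 1.2735.
So n₃/n₁ = (n₂/n₁)(n₃/n₂) = 1.2127 × 1.2735 = 1.5443.
θ_B(1→3) = arctan(1.5443) = 57.08°.

θ_B ≈ 57.08°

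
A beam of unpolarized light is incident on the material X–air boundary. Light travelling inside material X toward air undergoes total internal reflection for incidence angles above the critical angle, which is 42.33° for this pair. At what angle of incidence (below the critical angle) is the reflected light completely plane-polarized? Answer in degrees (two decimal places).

θ_B ≈ 33.96°

n₂/n₁ = sin θ_c = sin 42.33° = 0.6734.
tan θ_B equals the same ratio, so θ_B = arctan(0.6734) = 33.96°.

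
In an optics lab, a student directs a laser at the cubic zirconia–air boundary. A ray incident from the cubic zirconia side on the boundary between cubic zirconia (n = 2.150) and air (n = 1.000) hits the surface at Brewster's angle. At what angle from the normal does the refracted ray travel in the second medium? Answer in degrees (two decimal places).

First find Brewster's angle: tan θ_B = 1.000/2.150 = 0.4651, giving θ_B = 24.94°.
At Brewster's angle the reflected and refracted rays are perpendicular, so θ_t = 90° − θ_B = 90° − 24.94° = 65.06°.

θ_t ≈ 65.06°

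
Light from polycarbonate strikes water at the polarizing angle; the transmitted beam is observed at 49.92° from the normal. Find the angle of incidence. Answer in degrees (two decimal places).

θ_B ≈ 40.08°

Since the reflected and refracted rays are at right angles at the polarizing angle, θ_B + θ_t = 90°.
θ_B = 90° − 49.92° = 40.08°.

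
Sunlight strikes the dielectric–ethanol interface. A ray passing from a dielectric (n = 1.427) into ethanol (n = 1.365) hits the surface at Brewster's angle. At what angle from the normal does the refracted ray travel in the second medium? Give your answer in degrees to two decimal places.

θ_t ≈ 46.27°

First find Brewster's angle: tan θ_B = 1.365/1.427 = 0.9566, giving θ_B = 43.73°.
At Brewster's angle the reflected and refracted rays are perpendicular, so θ_t = 90° − θ_B = 90° − 43.73° = 46.27°.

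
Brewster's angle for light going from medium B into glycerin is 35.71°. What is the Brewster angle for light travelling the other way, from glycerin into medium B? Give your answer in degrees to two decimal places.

θ_B' ≈ 54.29°

Reversing the direction swaps n₁ and n₂, so tan θ_B' = 1/tan θ_B and θ_B' = 90° − θ_B.
Hence θ_B' = 90° − 35.71° = 54.29°.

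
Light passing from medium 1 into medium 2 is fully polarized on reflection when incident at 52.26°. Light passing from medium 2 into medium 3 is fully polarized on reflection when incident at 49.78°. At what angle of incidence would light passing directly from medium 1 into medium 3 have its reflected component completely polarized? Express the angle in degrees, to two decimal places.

θ_B ≈ 56.79°

tan θ_B(1→2) = n₂/n₁ = tan 52.26° = 1.2920.
tan θ_B(2→3) = n₃/n₂ = tan 49.78° = 1.1825.
n₃/n₁ = 1.5278. Then tan θ_B(1→3) = n₃/n₁, so θ_B(1→3) = arctan(1.5278) = 56.79°.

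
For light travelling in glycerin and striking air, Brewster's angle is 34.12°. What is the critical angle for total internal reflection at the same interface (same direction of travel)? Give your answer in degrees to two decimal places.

tan θ_B = n₂/n₁ = tan 34.12° = 0.6776.
Total internal reflection: sin θ_c = n₂/n₁ = 0.6776.
θ_c = arcsin(0.6776) = 42.65°.

θ_c ≈ 42.65°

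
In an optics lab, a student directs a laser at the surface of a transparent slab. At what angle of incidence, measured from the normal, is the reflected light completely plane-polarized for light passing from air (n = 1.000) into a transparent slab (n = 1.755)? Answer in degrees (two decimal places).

At Brewster's angle the reflected and refracted rays are perpendicular, which with Snell's law gives tan θ_B = n₂/n₁.
Here n₂/n₁ = 1.755/1.000 = 1.7550, and Brewster's law gives tan θ_B = n₂/n₁.
θ_B = arctan(1.7550) = 60.33°.

θ_B ≈ 60.33°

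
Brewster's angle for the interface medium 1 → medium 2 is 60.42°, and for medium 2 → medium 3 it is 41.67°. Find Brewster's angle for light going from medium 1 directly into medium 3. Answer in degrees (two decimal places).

tan θ_B(1→2) = n₂/n₁ = tan 60.42° = 1.7617.
tan θ_B(2→3) = n₃/n₂ = tan 41.67° = 0.8900.
Multiplying, n₃/n₁ = 1.7617 × 0.8900 = 1.5680, and θ_B(1→3) = arctan 1.5680 = 57.47°.

θ_B ≈ 57.47°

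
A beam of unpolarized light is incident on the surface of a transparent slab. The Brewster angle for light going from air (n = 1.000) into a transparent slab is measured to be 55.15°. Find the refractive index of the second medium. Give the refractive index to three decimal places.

At the Brewster angle, tan θ_B = n₂/n₁ with n₁ on the incident side (air) and n₂ on the transmitted side (a transparent slab).
n₂ = n₁ tan θ_B = 1.000 × tan 55.15° = 1.436.

n ≈ 1.436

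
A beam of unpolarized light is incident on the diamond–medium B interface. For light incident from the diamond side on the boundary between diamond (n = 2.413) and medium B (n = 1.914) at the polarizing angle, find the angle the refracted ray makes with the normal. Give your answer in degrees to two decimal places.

θ_t ≈ 51.58°

First find Brewster's angle: tan θ_B = 1.914/2.413 = 0.7932, giving θ_B = 38.42°.
Since θ_B + θ_t = 90° at Brewster incidence, θ_t = 90° − 38.42° = 51.58°.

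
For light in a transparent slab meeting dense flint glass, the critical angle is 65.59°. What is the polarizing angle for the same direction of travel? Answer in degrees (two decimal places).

At the critical angle sin θ_c = n₂/n₁, giving n₂/n₁ = sin 65.59° = 0.9106.
Then tan θ_B = n₂/n₁ = 0.9106, so θ_B = arctan 0.9106 = 42.32°.

θ_B ≈ 42.32°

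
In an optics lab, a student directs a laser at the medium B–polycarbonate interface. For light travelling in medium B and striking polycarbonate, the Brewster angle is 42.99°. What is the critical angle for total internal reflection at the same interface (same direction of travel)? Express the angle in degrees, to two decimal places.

n₂/n₁ = tan 42.99° = 0.9322; the critical angle satisfies sin θ_c = n₂/n₁.
θ_c = arcsin(0.9322) = 68.78°.

θ_c ≈ 68.78°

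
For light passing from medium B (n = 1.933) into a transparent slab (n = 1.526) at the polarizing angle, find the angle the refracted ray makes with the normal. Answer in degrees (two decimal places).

θ_t ≈ 51.71°

θ_B = arctan(n₂/n₁) = arctan(1.526/1.933) = 38.29°.
At Brewster's angle the reflected and refracted rays are perpendicular, so θ_t = 90° − θ_B = 90° − 38.29° = 51.71°.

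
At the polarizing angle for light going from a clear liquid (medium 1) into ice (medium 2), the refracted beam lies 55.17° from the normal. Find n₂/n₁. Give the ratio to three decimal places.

n₂/n₁ ≈ 0.696

At Brewster incidence θ_B = 90° − θ_t = 90° − 55.17° = 34.83°.
tan θ_B = n₂/n₁, so n₂/n₁ = tan 34.83° = 0.696.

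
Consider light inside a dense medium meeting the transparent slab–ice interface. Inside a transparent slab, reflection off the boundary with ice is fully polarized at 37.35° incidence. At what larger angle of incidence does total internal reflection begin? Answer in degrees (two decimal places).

θ_c ≈ 49.74°

n₂/n₁ = tan 37.35° = 0.7632; the critical angle satisfies sin θ_c = n₂/n₁.
θ_c = arcsin(0.7632) = 49.74°.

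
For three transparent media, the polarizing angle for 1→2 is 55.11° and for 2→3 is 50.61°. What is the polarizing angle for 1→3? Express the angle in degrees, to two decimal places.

Each Brewster angle gives a ratio: n₂/n₁ = tan 55.11° = 1.4340, n₃/n₂ = tan 50.61° = 1.2179.
n₃/n₁ = 1.7464. Then tan θ_B(1→3) = n₃/n₁, so θ_B(1→3) = arctan(1.7464) = 60.20°.

θ_B ≈ 60.20°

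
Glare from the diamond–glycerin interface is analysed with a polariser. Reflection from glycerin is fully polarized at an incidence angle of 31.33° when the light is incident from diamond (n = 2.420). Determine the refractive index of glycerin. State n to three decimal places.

Full polarization of the reflected beam means tan θ_B = n₂/n₁, where n₁ is the incident medium (diamond).
n₂ = n₁ tan θ_B = 2.420 × tan 31.33° = 1.473.

n ≈ 1.473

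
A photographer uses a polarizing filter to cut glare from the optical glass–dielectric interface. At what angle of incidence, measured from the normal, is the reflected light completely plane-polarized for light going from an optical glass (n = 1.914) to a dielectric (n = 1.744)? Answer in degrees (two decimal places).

Brewster's condition: tan θ_B = n₂/n₁ = 1.744/1.914 = 0.9112.
So θ_B = arctan 0.9112 = 42.34°.

θ_B ≈ 42.34°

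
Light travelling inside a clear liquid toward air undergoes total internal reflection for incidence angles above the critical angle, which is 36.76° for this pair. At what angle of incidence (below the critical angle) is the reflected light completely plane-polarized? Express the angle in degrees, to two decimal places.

n₂/n₁ = sin θ_c = sin 36.76° = 0.5985.
tan θ_B equals the same ratio, so θ_B = arctan(0.5985) = 30.90°.

θ_B ≈ 30.90°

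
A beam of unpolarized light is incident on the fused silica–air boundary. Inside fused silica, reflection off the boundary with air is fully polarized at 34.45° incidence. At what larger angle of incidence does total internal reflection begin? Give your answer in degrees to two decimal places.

θ_c ≈ 43.31°

n₂/n₁ = tan 34.45° = 0.6860; the critical angle satisfies sin θ_c = n₂/n₁.
θ_c = arcsin(0.6860) = 43.31°.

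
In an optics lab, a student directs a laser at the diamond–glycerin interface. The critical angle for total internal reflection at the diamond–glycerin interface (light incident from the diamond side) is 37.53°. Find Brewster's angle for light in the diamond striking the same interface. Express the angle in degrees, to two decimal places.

θ_B ≈ 31.35°

n₂/n₁ = sin θ_c = sin 37.53° = 0.6092.
tan θ_B equals the same ratio, so θ_B = arctan(0.6092) = 31.35°.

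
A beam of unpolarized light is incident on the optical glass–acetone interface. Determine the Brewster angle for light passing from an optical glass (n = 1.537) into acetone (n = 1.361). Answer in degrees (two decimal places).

At Brewster's angle the reflected and refracted rays are perpendicular, which with Snell's law gives tan θ_B = n₂/n₁.
Here n₂/n₁ = 1.361/1.537 = 0.8855, and Brewster's law gives tan θ_B = n₂/n₁.
θ_B = arctan(0.8855) = 41.52°.

θ_B ≈ 41.52°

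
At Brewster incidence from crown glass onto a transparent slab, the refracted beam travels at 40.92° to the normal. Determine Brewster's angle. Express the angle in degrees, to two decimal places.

At Brewster's angle the reflected and refracted rays are perpendicular, so θ_B + θ_t = 90°.
θ_B = 90° − 40.92° = 49.08°.

θ_B ≈ 49.08°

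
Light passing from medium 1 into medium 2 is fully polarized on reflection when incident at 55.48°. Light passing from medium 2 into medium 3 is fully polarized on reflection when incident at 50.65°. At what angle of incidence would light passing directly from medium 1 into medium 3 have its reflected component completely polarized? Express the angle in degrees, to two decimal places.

n₂/n₁ = tan 55.48° = 1.4539 and n₃/n₂ = tan 50.65° = 1.2196.
Multiplying, n₃/n₁ = 1.4539 × 1.2196 = 1.7732, and θ_B(1→3) = arctan 1.7732 = 60.58°.

θ_B ≈ 60.58°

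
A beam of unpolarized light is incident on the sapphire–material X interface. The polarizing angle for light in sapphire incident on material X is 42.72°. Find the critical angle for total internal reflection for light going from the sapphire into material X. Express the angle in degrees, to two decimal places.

tan θ_B = n₂/n₁ = tan 42.72° = 0.9234.
Total internal reflection: sin θ_c = n₂/n₁ = 0.9234.
θ_c = arcsin(0.9234) = 67.43°.

θ_c ≈ 67.43°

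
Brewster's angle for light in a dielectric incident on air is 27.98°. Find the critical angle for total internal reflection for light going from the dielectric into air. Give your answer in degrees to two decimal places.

θ_c ≈ 32.09°

tan θ_B = n₂/n₁ = tan 27.98° = 0.5313.
Total internal reflection: sin θ_c = n₂/n₁ = 0.5313.
θ_c = arcsin(0.5313) = 32.09°.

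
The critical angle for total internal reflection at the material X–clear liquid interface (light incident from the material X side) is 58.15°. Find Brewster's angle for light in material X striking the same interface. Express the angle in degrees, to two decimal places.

θ_B ≈ 40.35°

At the critical angle sin θ_c = n₂/n₁, giving n₂/n₁ = sin 58.15° = 0.8494.
Then tan θ_B = n₂/n₁ = 0.8494, so θ_B = arctan 0.8494 = 40.35°.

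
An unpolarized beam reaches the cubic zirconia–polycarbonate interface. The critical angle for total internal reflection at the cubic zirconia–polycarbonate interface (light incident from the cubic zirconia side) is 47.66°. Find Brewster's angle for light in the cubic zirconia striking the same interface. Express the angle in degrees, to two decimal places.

θ_B ≈ 36.47°

At the critical angle sin θ_c = n₂/n₁, giving n₂/n₁ = sin 47.66° = 0.7392.
Then tan θ_B = n₂/n₁ = 0.7392, so θ_B = arctan 0.7392 = 36.47°.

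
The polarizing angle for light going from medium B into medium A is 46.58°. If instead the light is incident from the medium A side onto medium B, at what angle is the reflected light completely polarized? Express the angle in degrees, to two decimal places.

tan θ_B' = n₁/n₂ = 1/tan θ_B, so θ_B' = 90° − θ_B.
θ_B' = 90° − 46.58° = 43.42°.

θ_B' ≈ 43.42°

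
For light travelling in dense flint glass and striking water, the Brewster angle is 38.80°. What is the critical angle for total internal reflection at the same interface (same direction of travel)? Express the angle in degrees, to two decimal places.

θ_c ≈ 53.52°

n₂/n₁ = tan 38.80° = 0.8040; the critical angle satisfies sin θ_c = n₂/n₁.
θ_c = arcsin(0.8040) = 53.52°.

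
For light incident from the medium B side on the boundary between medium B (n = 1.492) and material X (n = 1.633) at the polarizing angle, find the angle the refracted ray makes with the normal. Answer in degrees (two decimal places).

θ_B = arctan(n₂/n₁) = arctan(1.633/1.492) = 47.58°.
At Brewster's angle the reflected and refracted rays are perpendicular, so θ_t = 90° − θ_B = 90° − 47.58° = 42.42°.

θ_t ≈ 42.42°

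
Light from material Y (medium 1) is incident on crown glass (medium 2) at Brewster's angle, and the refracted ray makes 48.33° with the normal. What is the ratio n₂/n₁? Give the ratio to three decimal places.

n₂/n₁ ≈ 0.890

At Brewster incidence θ_B = 90° − θ_t = 90° − 48.33° = 41.67°.
Then n₂/n₁ = tan θ_B = tan 41.67° = 0.890.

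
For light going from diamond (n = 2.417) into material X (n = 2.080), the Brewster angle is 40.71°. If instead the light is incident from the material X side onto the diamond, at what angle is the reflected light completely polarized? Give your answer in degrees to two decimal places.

θ_B' ≈ 49.29°

The two Brewster angles are complementary: θ_B' = 90° − θ_B = 90° − 40.71° = 49.29°.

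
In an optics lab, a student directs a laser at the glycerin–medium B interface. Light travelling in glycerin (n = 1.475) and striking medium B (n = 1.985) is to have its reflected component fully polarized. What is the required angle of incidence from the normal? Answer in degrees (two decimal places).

tan θ_B = n₂/n₁ = 1.985/1.475 = 1.3458.
θ_B = arctan(1.3458) = 53.38°.

θ_B ≈ 53.38°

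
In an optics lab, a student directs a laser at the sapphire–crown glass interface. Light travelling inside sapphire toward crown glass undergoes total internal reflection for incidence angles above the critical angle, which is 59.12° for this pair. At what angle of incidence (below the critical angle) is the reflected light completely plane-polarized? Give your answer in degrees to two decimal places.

sin θ_c = n₂/n₁, so n₂/n₁ = sin 59.12° = 0.8582.
Brewster: tan θ_B = n₂/n₁ = 0.8582.
θ_B = arctan(0.8582) = 40.64°.

θ_B ≈ 40.64°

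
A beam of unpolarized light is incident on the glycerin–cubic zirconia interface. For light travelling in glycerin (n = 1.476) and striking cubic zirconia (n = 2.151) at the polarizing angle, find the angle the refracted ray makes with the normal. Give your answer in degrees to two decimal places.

First find Brewster's angle: tan θ_B = 2.151/1.476 = 1.4573, giving θ_B = 55.54°.
The refracted ray is perpendicular to the reflected ray, so θ_t = 90° − θ_B = 34.46°.

θ_t ≈ 34.46°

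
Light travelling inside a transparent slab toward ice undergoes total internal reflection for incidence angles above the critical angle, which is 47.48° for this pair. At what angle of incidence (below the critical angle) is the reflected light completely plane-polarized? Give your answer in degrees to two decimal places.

sin θ_c = n₂/n₁, so n₂/n₁ = sin 47.48° = 0.7370.
Brewster: tan θ_B = n₂/n₁ = 0.7370.
θ_B = arctan(0.7370) = 36.39°.

θ_B ≈ 36.39°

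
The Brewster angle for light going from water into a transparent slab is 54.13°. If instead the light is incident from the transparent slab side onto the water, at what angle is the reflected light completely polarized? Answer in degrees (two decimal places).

θ_B' ≈ 35.87°

tan θ_B' = n₁/n₂ = 1/tan θ_B, so θ_B' = 90° − θ_B.
θ_B' = 90° − 54.13° = 35.87°.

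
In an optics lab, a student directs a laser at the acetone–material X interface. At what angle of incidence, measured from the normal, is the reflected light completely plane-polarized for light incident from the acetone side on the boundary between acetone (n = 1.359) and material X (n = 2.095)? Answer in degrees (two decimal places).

Brewster's condition: tan θ_B = n₂/n₁ = 2.095/1.359 = 1.5416.
θ_B = arctan(1.5416) = 57.03°.

θ_B ≈ 57.03°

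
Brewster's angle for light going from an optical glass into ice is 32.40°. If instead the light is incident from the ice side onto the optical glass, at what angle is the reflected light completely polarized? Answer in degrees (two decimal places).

θ_B' ≈ 57.60°

tan θ_B' = n₁/n₂ = 1/tan θ_B, so θ_B' = 90° − θ_B.
θ_B' = 90° − 32.40° = 57.60°.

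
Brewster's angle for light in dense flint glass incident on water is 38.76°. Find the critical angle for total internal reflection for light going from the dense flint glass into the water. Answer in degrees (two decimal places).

n₂/n₁ = tan 38.76° = 0.8029; the critical angle satisfies sin θ_c = n₂/n₁.
θ_c = arcsin(0.8029) = 53.41°.

θ_c ≈ 53.41°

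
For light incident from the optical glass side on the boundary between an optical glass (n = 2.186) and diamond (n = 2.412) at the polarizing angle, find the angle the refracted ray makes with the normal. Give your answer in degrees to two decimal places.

θ_t ≈ 42.19°

θ_B = arctan(n₂/n₁) = arctan(2.412/2.186) = 47.81°.
Since θ_B + θ_t = 90° at Brewster incidence, θ_t = 90° − 47.81° = 42.19°.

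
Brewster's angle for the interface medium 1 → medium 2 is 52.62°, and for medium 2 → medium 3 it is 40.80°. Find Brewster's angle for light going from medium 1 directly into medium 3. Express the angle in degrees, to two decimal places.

tan θ_B(1→2) = n₂/n₁ = tan 52.62° = 1.3089.
tan θ_B(2→3) = n₃/n₂ = tan 40.80° = 0.8632.
So n₃/n₁ = (n₂/n₁)(n₃/n₂) = 1.3089 × 0.8632 = 1.1298.
θ_B(1→3) = arctan(1.1298) = 48.49°.

θ_B ≈ 48.49°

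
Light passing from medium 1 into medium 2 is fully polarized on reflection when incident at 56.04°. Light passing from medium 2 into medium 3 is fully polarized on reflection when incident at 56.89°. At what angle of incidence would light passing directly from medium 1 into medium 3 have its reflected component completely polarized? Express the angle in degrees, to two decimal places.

θ_B ≈ 66.29°

n₂/n₁ = tan 56.04° = 1.4848 and n₃/n₂ = tan 56.89° = 1.5334.
n₃/n₁ = 2.2768. Then tan θ_B(1→3) = n₃/n₁, so θ_B(1→3) = arctan(2.2768) = 66.29°.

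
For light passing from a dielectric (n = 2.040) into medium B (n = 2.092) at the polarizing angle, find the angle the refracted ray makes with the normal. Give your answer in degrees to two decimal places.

θ_t ≈ 44.28°

θ_B = arctan(n₂/n₁) = arctan(2.092/2.040) = 45.72°.
The refracted ray is perpendicular to the reflected ray, so θ_t = 90° − θ_B = 44.28°.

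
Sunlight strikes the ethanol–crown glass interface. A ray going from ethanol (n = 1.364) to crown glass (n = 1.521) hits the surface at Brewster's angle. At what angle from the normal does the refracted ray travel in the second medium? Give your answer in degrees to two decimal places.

First find Brewster's angle: tan θ_B = 1.521/1.364 = 1.1151, giving θ_B = 48.11°.
The refracted ray is perpendicular to the reflected ray, so θ_t = 90° − θ_B = 41.89°.

θ_t ≈ 41.89°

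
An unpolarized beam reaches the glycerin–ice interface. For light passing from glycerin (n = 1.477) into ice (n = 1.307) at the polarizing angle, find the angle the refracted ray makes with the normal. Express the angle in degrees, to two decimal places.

θ_B = arctan(n₂/n₁) = arctan(1.307/1.477) = 41.51°.
Since θ_B + θ_t = 90° at Brewster incidence, θ_t = 90° − 41.51° = 48.49°.

θ_t ≈ 48.49°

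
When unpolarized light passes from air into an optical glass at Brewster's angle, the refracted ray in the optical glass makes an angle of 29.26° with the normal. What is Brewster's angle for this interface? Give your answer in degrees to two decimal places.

θ_B ≈ 60.74°

Since the reflected and refracted rays are at right angles at the polarizing angle, θ_B + θ_t = 90°.
So θ_B = 90° − θ_t = 90° − 29.26° = 60.74°.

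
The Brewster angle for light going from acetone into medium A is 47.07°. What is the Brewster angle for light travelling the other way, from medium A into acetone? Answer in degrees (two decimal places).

θ_B' ≈ 42.93°

tan θ_B' = n₁/n₂ = 1/tan θ_B, so θ_B' = 90° − θ_B.
θ_B' = 90° − 47.07° = 42.93°.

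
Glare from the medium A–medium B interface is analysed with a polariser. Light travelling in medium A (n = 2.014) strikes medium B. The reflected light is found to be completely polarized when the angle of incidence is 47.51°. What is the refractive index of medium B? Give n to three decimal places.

Brewster's law: tan θ_B = n₂/n₁ (light incident in medium A, refracted into medium B).
n₂ = n₁ tan θ_B = 2.014 × tan 47.51° = 2.199.

n ≈ 2.199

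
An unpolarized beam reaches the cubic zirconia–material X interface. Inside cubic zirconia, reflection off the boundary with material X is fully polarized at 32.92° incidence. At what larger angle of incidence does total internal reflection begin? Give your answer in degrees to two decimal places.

θ_c ≈ 40.35°

From Brewster, n₂/n₁ = tan θ_B = tan 32.92° = 0.6474.
Then sin θ_c = n₂/n₁ = 0.6474, so θ_c = arcsin 0.6474 = 40.35°.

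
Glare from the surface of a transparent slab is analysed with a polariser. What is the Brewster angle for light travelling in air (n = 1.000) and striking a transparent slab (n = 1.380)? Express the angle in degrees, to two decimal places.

θ_B ≈ 54.07°

Brewster's condition: tan θ_B = n₂/n₁ = 1.380/1.000 = 1.3800.
So θ_B = arctan 1.3800 = 54.07°.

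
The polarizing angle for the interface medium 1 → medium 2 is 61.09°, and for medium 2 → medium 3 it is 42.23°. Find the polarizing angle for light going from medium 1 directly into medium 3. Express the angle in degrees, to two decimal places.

n₂/n₁ = tan 61.09° = 1.8107 and n₃/n₂ = tan 42.23° = 0.9077.
So n₃/n₁ = (n₂/n₁)(n₃/n₂) = 1.8107 × 0.9077 = 1.6436.
θ_B(1→3) = arctan(1.6436) = 58.68°.

θ_B ≈ 58.68°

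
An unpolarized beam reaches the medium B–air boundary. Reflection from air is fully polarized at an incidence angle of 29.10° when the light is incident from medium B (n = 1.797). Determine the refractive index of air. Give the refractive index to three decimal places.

n ≈ 1.000

Brewster's law: tan θ_B = n₂/n₁ (light incident in medium B, refracted into air).
n₂ = n₁ tan θ_B = 1.797 × tan 29.10° = 1.000.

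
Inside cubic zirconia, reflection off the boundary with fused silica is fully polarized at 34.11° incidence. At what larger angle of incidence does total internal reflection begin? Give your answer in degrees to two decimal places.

tan θ_B = n₂/n₁ = tan 34.11° = 0.6773.
Total internal reflection: sin θ_c = n₂/n₁ = 0.6773.
θ_c = arcsin(0.6773) = 42.63°.

θ_c ≈ 42.63°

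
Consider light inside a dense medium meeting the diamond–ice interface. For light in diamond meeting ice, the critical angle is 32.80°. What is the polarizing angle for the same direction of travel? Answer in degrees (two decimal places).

sin θ_c = n₂/n₁, so n₂/n₁ = sin 32.80° = 0.5417.
Brewster: tan θ_B = n₂/n₁ = 0.5417.
θ_B = arctan(0.5417) = 28.44°.

θ_B ≈ 28.44°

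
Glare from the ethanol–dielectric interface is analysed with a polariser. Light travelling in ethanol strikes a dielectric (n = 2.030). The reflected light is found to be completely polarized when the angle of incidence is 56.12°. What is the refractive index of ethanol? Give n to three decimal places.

Full polarization of the reflected beam means tan θ_B = n₂/n₁, where n₁ is the incident medium (ethanol).
n₁ = n₂ / tan θ_B = 2.030 / tan 56.12° = 1.363.

n ≈ 1.363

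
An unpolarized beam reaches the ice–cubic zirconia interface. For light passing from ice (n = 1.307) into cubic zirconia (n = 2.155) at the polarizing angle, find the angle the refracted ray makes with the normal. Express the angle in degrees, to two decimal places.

θ_B = arctan(n₂/n₁) = arctan(2.155/1.307) = 58.76°.
At Brewster's angle the reflected and refracted rays are perpendicular, so θ_t = 90° − θ_B = 90° − 58.76° = 31.24°.

θ_t ≈ 31.24°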